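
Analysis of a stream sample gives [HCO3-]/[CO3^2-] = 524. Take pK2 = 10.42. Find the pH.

From K2 = [H⁺][CO3^2-]/[HCO3-]:  pH = pK2 − log₁₀([HCO3-]/[CO3^2-])
log₁₀(524) = +2.719
pH = 10.42 − (+2.719) = 7.70

pH = 7.70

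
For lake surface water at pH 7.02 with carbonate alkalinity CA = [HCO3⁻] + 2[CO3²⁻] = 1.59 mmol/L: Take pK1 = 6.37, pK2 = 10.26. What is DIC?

CA = [HCO3⁻] + 2[CO3²⁻] = (α₁ + 2α₂)·DIC
At pH 7.02: [H⁺]/K1 = 10^-0.65 = 0.22387, K2/[H⁺] = 10^-3.24 = 0.00057544
α₁ = 1/(1 + 0.22387 + 0.00057544) = 1/1.2244 = 0.8167; α₂ = α₁·K2/[H⁺] = 0.0004700
α₁ + 2α₂ = 0.8176
DIC = CA / (α₁ + 2α₂) = 1.59 / 0.8176 = 1.94 mmol/L

DIC = 1.94 mmol/L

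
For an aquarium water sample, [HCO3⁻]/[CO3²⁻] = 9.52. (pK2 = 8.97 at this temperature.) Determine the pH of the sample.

pH = 7.99

From K2 = [H⁺][CO3²⁻]/[HCO3⁻]:  pH = pK2 − log₁₀([HCO3⁻]/[CO3²⁻])
log₁₀(9.52) = +0.979
pH = 8.97 − (+0.979) = 7.99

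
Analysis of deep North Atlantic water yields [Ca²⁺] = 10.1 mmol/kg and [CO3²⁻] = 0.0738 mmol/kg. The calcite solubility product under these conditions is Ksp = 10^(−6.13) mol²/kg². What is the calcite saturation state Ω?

Ksp = 10^(−6.13) = 7.413×10^-7
Ω = [Ca²⁺][CO3²⁻]/Ksp = (10.1×10^-3)(0.0738×10^-3) / 7.413×10^-7 = 1.01

Ω = 1.01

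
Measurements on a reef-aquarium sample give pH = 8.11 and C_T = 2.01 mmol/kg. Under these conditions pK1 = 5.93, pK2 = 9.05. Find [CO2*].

[CO2*] = 11.8 μmol/kg

α₀ = 1 / (1 + K1/[H⁺] + K1K2/[H⁺]²) = 1 / (1 + 10^+2.18 + 10^+1.24)
   = 1 / (1 + 151.36 + 17.378) = 1/169.73 = 0.005892
[CO2*] = α₀ × DIC = 0.005892 × 2.01 = 0.0118 mmol/kg = 11.8 μmol/kg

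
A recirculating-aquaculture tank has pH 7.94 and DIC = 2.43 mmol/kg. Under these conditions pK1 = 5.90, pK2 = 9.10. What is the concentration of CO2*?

[CO2*] = 0.0206 mmol/kg

α₀ = 1 / (1 + K1/[H⁺] + K1K2/[H⁺]²) = 1 / (1 + 10^+2.04 + 10^+0.88)
   = 1 / (1 + 109.65 + 7.5858) = 1/118.23 = 0.008458
[CO2*] = α₀ × DIC = 0.008458 × 2.43 = 0.0206 mmol/kg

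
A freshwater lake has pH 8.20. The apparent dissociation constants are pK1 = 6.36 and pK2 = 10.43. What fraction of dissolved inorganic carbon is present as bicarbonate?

α₁ = 1 / (1 + [H⁺]/K1 + K2/[H⁺]) = 1 / (1 + 10^-1.84 + 10^-2.23)
   = 1 / (1 + 0.014454 + 0.0058884) = 1/1.0203 = 0.9801

α₁ = 0.980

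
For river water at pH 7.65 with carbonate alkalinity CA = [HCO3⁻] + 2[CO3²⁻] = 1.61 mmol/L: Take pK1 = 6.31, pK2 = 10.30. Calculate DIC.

DIC = 1.68 mmol/L

CA = [HCO3⁻] + 2[CO3²⁻] = (α₁ + 2α₂)·DIC
At pH 7.65: [H⁺]/K1 = 10^-1.34 = 0.045709, K2/[H⁺] = 10^-2.65 = 0.0022387
α₁ = 1/(1 + 0.045709 + 0.0022387) = 1/1.0479 = 0.9542; α₂ = α₁·K2/[H⁺] = 0.002136
α₁ + 2α₂ = 0.9585
DIC = CA / (α₁ + 2α₂) = 1.61 / 0.9585 = 1.68 mmol/L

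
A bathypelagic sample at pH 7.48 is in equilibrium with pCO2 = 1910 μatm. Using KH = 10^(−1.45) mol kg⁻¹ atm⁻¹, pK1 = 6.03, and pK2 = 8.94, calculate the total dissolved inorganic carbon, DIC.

[CO2*] = KH · pCO2 = 10^(−1.45) × 1910×10^-6 = 6.777×10^-5 mol/kg
α₀ = 1/(1 + K1/[H⁺] + K1K2/[H⁺]²) = 1/(1 + 10^+1.45 + 10^-0.01) = 0.03316
DIC = [CO2*]/α₀ = 6.777×10^-5 / 0.03316 = 2.04 mmol/kg

DIC = 2.04 mmol/kg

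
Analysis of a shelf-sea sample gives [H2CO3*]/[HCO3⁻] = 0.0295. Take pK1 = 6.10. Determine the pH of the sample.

From K1 = [H⁺][HCO3⁻]/[H2CO3*]:  pH = pK1 − log₁₀([H2CO3*]/[HCO3⁻])
log₁₀(0.0295) = -1.530
pH = 6.10 − (-1.530) = 7.63

pH = 7.63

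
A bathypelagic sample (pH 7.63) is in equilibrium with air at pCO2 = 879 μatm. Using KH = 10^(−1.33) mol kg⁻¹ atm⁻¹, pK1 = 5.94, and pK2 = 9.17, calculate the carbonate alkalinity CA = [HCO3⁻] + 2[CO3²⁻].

[CO2*] = KH · pCO2 = 10^(−1.33) × 879×10^-6 = 4.111×10^-5 mol/kg
α₀ = 1/(1 + K1/[H⁺] + K1K2/[H⁺]²) = 1/(1 + 10^+1.69 + 10^+0.15) = 0.01946
DIC = [CO2*]/α₀ = 4.111×10^-5 / 0.01946 = 2.113 mmol/kg
CA = (α₁ + 2α₂)·DIC = (0.9531 + 2×0.02749) × 2.113 = 2.13 mmol/kg

CA = 2.13 mmol/kg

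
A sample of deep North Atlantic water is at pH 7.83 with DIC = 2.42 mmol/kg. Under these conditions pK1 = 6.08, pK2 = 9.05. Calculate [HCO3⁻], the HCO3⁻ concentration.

[HCO3⁻] = 2.24 mmol/kg

α₁ = 1 / (1 + [H⁺]/K1 + K2/[H⁺]) = 1 / (1 + 10^-1.75 + 10^-1.22)
   = 1 / (1 + 0.017783 + 0.060256) = 1/1.0780 = 0.9276
[HCO3⁻] = α₁ × DIC = 0.9276 × 2.42 = 2.24 mmol/kg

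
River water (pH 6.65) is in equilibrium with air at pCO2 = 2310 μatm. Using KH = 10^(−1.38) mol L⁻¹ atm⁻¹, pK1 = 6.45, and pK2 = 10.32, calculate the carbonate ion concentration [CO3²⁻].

[CO2*] = KH · pCO2 = 10^(−1.38) × 2310×10^-6 = 9.630×10^-5 mol/L
α₀ = 1/(1 + K1/[H⁺] + K1K2/[H⁺]²) = 1/(1 + 10^+0.20 + 10^-3.47) = 0.3868
DIC = [CO2*]/α₀ = 9.630×10^-5 / 0.3868 = 0.2489 mmol/L
[CO3²⁻] = α₂·DIC; α₂ = 0.0001311, so [CO3²⁻] = 0.0001311 × 0.2489 = 3.26×10^-5 mmol/L = 0.0326 μmol/L

[CO3²⁻] = 0.0326 μmol/L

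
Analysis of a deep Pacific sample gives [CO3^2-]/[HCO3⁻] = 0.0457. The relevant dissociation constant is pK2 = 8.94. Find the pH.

From K2 = [H⁺][CO3^2-]/[HCO3⁻]:  pH = pK2 + log₁₀([CO3^2-]/[HCO3⁻])
log₁₀(0.0457) = -1.340
pH = 8.94 + (-1.340) = 7.60

pH = 7.60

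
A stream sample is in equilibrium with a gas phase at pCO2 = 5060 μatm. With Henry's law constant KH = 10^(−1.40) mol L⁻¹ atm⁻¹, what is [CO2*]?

[CO2*] = 201 μmol/L

KH = 10^(−1.40) = 3.981×10^-2 mol L⁻¹ atm⁻¹
[CO2*] = KH · pCO2 = 3.981×10^-2 × 5060×10^-6 atm = 2.01×10^-4 mol/L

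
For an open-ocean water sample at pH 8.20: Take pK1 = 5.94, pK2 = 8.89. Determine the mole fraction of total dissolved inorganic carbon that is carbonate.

α₂ = 0.169

α₂ = 1 / (1 + [H⁺]/K2 + [H⁺]²/(K1K2)) = 1 / (1 + 10^+0.69 + 10^-1.57)
   = 1 / (1 + 4.8978 + 0.026915) = 1/5.9247 = 0.1688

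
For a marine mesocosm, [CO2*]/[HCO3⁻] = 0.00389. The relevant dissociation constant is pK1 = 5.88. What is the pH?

From K1 = [H⁺][HCO3⁻]/[CO2*]:  pH = pK1 − log₁₀([CO2*]/[HCO3⁻])
log₁₀(0.00389) = -2.410
pH = 5.88 − (-2.410) = 8.29

pH = 8.29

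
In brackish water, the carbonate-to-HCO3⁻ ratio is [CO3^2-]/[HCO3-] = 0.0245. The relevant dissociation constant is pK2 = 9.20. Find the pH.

pH = 7.59

From K2 = [H⁺][CO3^2-]/[HCO3-]:  pH = pK2 + log₁₀([CO3^2-]/[HCO3-])
log₁₀(0.0245) = -1.611
pH = 9.20 + (-1.611) = 7.59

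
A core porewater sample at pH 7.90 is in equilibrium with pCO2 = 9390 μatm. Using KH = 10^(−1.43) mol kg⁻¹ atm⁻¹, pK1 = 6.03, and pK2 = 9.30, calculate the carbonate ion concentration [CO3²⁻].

[CO2*] = KH · pCO2 = 10^(−1.43) × 9390×10^-6 = 3.489×10^-4 mol/kg
α₀ = 1/(1 + K1/[H⁺] + K1K2/[H⁺]²) = 1/(1 + 10^+1.87 + 10^+0.47) = 0.01281
DIC = [CO2*]/α₀ = 3.489×10^-4 / 0.01281 = 27.24 mmol/kg
[CO3²⁻] = α₂·DIC; α₂ = 0.03780, so [CO3²⁻] = 0.03780 × 27.24 = 1.03 mmol/kg

[CO3²⁻] = 1.03 mmol/kg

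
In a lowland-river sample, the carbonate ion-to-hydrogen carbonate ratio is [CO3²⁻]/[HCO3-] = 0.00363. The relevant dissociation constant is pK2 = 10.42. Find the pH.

From K2 = [H⁺][CO3²⁻]/[HCO3-]:  pH = pK2 + log₁₀([CO3²⁻]/[HCO3-])
log₁₀(0.00363) = -2.440
pH = 10.42 + (-2.440) = 7.98

pH = 7.98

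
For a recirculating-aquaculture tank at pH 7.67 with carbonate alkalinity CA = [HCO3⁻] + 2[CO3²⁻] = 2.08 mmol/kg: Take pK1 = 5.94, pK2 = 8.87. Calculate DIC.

DIC = 2.00 mmol/kg

CA = [HCO3⁻] + 2[CO3²⁻] = (α₁ + 2α₂)·DIC
At pH 7.67: [H⁺]/K1 = 10^-1.73 = 0.018621, K2/[H⁺] = 10^-1.20 = 0.063096
α₁ = 1/(1 + 0.018621 + 0.063096) = 1/1.0817 = 0.9245; α₂ = α₁·K2/[H⁺] = 0.05833
α₁ + 2α₂ = 1.0411
DIC = CA / (α₁ + 2α₂) = 2.08 / 1.0411 = 2.00 mmol/kg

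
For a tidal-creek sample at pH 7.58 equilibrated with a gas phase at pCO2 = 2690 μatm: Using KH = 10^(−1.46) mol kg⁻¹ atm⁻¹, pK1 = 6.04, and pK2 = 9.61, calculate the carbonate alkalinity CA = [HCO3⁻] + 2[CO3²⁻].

[CO2*] = KH · pCO2 = 10^(−1.46) × 2690×10^-6 = 9.327×10^-5 mol/kg
α₀ = 1/(1 + K1/[H⁺] + K1K2/[H⁺]²) = 1/(1 + 10^+1.54 + 10^-0.49) = 0.02778
DIC = [CO2*]/α₀ = 9.327×10^-5 / 0.02778 = 3.358 mmol/kg
CA = (α₁ + 2α₂)·DIC = (0.9632 + 2×0.008989) × 3.358 = 3.29 mmol/kg

CA = 3.29 mmol/kg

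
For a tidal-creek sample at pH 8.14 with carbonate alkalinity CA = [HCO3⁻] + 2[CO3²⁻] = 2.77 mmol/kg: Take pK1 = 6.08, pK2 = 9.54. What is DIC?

CA = [HCO3⁻] + 2[CO3²⁻] = (α₁ + 2α₂)·DIC
At pH 8.14: [H⁺]/K1 = 10^-2.06 = 0.0087096, K2/[H⁺] = 10^-1.40 = 0.039811
α₁ = 1/(1 + 0.0087096 + 0.039811) = 1/1.0485 = 0.9537; α₂ = α₁·K2/[H⁺] = 0.03797
α₁ + 2α₂ = 1.0297
DIC = CA / (α₁ + 2α₂) = 2.77 / 1.0297 = 2.69 mmol/kg

DIC = 2.69 mmol/kg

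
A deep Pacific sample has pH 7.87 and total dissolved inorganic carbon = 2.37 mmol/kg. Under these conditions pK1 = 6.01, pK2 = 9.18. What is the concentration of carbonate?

[CO3²⁻] = 0.109 mmol/kg

α₂ = 1 / (1 + [H⁺]/K2 + [H⁺]²/(K1K2)) = 1 / (1 + 10^+1.31 + 10^-0.55)
   = 1 / (1 + 20.417 + 0.28184) = 1/21.699 = 0.04608
[CO3²⁻] = α₂ × DIC = 0.04608 × 2.37 = 0.109 mmol/kg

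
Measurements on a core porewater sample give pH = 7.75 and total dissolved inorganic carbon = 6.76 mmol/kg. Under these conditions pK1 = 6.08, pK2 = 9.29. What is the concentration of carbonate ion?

α₂ = 1 / (1 + [H⁺]/K2 + [H⁺]²/(K1K2)) = 1 / (1 + 10^+1.54 + 10^-0.13)
   = 1 / (1 + 34.674 + 0.74131) = 1/36.415 = 0.02746
[CO3²⁻] = α₂ × DIC = 0.02746 × 6.76 = 0.186 mmol/kg

[CO3²⁻] = 0.186 mmol/kg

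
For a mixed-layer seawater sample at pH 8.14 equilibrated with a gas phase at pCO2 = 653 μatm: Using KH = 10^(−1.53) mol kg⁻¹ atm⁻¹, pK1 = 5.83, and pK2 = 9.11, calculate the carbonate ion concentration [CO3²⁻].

[CO3²⁻] = 0.422 mmol/kg

[CO2*] = KH · pCO2 = 10^(−1.53) × 653×10^-6 = 1.927×10^-5 mol/kg
α₀ = 1/(1 + K1/[H⁺] + K1K2/[H⁺]²) = 1/(1 + 10^+2.31 + 10^+1.34) = 0.004404
DIC = [CO2*]/α₀ = 1.927×10^-5 / 0.004404 = 4.376 mmol/kg
[CO3²⁻] = α₂·DIC; α₂ = 0.09636, so [CO3²⁻] = 0.09636 × 4.376 = 0.422 mmol/kg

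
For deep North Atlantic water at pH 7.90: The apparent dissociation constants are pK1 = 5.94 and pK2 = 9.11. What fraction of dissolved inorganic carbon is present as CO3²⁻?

α₂ = 0.0575

α₂ = 1 / (1 + [H⁺]/K2 + [H⁺]²/(K1K2)) = 1 / (1 + 10^+1.21 + 10^-0.75)
   = 1 / (1 + 16.218 + 0.17783) = 1/17.396 = 0.05748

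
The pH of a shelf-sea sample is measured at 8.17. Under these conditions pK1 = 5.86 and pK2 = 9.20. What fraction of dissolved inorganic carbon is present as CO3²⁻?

α₂ = 1 / (1 + [H⁺]/K2 + [H⁺]²/(K1K2)) = 1 / (1 + 10^+1.03 + 10^-1.28)
   = 1 / (1 + 10.715 + 0.052481) = 1/11.768 = 0.08498

α₂ = 0.0850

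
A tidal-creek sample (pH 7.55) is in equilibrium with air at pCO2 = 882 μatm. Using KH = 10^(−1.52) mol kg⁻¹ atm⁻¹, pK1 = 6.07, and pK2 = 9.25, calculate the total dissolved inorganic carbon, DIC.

[CO2*] = KH · pCO2 = 10^(−1.52) × 882×10^-6 = 2.664×10^-5 mol/kg
α₀ = 1/(1 + K1/[H⁺] + K1K2/[H⁺]²) = 1/(1 + 10^+1.48 + 10^-0.22) = 0.03144
DIC = [CO2*]/α₀ = 2.664×10^-5 / 0.03144 = 0.847 mmol/kg

DIC = 0.847 mmol/kg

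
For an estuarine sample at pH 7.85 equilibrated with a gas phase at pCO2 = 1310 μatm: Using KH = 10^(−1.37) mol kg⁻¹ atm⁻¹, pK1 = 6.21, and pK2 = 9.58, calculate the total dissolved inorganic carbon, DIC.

DIC = 2.54 mmol/kg

[CO2*] = KH · pCO2 = 10^(−1.37) × 1310×10^-6 = 5.588×10^-5 mol/kg
α₀ = 1/(1 + K1/[H⁺] + K1K2/[H⁺]²) = 1/(1 + 10^+1.64 + 10^-0.09) = 0.02200
DIC = [CO2*]/α₀ = 5.588×10^-5 / 0.02200 = 2.54 mmol/kg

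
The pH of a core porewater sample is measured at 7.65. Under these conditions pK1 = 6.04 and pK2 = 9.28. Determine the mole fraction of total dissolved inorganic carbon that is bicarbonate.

α₁ = 0.954

α₁ = 1 / (1 + [H⁺]/K1 + K2/[H⁺]) = 1 / (1 + 10^-1.61 + 10^-1.63)
   = 1 / (1 + 0.024547 + 0.023442) = 1/1.0480 = 0.9542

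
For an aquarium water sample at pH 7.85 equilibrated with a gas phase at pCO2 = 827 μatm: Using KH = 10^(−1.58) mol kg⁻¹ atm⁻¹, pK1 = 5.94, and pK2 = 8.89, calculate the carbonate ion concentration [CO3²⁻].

[CO2*] = KH · pCO2 = 10^(−1.58) × 827×10^-6 = 2.175×10^-5 mol/kg
α₀ = 1/(1 + K1/[H⁺] + K1K2/[H⁺]²) = 1/(1 + 10^+1.91 + 10^+0.87) = 0.01115
DIC = [CO2*]/α₀ = 2.175×10^-5 / 0.01115 = 1.951 mmol/kg
[CO3²⁻] = α₂·DIC; α₂ = 0.08265, so [CO3²⁻] = 0.08265 × 1.951 = 0.161 mmol/kg

[CO3²⁻] = 0.161 mmol/kg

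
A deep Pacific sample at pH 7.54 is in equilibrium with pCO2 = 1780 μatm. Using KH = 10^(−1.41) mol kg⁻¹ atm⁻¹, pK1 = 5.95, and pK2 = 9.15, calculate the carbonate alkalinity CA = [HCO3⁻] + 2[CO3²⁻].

CA = 2.83 mmol/kg

[CO2*] = KH · pCO2 = 10^(−1.41) × 1780×10^-6 = 6.925×10^-5 mol/kg
α₀ = 1/(1 + K1/[H⁺] + K1K2/[H⁺]²) = 1/(1 + 10^+1.59 + 10^-0.02) = 0.02447
DIC = [CO2*]/α₀ = 6.925×10^-5 / 0.02447 = 2.830 mmol/kg
CA = (α₁ + 2α₂)·DIC = (0.9522 + 2×0.02337) × 2.830 = 2.83 mmol/kg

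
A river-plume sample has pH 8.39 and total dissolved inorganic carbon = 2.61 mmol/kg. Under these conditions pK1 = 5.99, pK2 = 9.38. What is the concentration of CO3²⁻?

α₂ = 1 / (1 + [H⁺]/K2 + [H⁺]²/(K1K2)) = 1 / (1 + 10^+0.99 + 10^-1.41)
   = 1 / (1 + 9.7724 + 0.038905) = 1/10.811 = 0.09250
[CO3²⁻] = α₂ × DIC = 0.09250 × 2.61 = 0.241 mmol/kg

[CO3²⁻] = 0.241 mmol/kg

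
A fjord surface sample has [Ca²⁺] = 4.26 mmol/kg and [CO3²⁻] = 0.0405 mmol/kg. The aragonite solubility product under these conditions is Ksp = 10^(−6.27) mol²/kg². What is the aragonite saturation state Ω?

Ω = 0.321

Ksp = 10^(−6.27) = 5.370×10^-7
Ω = [Ca²⁺][CO3²⁻]/Ksp = (4.26×10^-3)(0.0405×10^-3) / 5.370×10^-7 = 0.321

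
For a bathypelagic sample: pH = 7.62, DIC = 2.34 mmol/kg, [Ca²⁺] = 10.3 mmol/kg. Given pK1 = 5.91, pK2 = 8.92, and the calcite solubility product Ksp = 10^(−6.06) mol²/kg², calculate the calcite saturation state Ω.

Ω = 1.30

α₂ = 1 / (1 + [H⁺]/K2 + [H⁺]²/(K1K2)) = 1 / (1 + 10^+1.30 + 10^-0.41)
   = 1 / (1 + 19.953 + 0.38905) = 1/21.342 = 0.04686
[CO3²⁻] = α₂ × DIC = 0.04686 × 2.34 = 0.1096 mmol/kg
Ksp = 10^(−6.06) = 8.710×10^-7
Ω = [Ca²⁺][CO3²⁻]/Ksp = (10.3×10^-3)(1.096×10^-4) / 8.710×10^-7 = 1.30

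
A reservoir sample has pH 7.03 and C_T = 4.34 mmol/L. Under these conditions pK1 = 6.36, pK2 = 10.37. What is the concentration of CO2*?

[CO2*] = 0.764 mmol/L

α₀ = 1 / (1 + K1/[H⁺] + K1K2/[H⁺]²) = 1 / (1 + 10^+0.67 + 10^-2.67)
   = 1 / (1 + 4.6774 + 0.0021380) = 1/5.6795 = 0.1761
[CO2*] = α₀ × DIC = 0.1761 × 4.34 = 0.764 mmol/L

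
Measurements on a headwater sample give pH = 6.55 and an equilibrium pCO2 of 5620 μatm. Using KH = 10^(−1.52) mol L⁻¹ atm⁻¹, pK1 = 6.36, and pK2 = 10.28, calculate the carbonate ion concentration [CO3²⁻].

[CO3²⁻] = 0.0489 μmol/L

[CO2*] = KH · pCO2 = 10^(−1.52) × 5620×10^-6 = 1.697×10^-4 mol/L
α₀ = 1/(1 + K1/[H⁺] + K1K2/[H⁺]²) = 1/(1 + 10^+0.19 + 10^-3.54) = 0.3923
DIC = [CO2*]/α₀ = 1.697×10^-4 / 0.3923 = 0.4326 mmol/L
[CO3²⁻] = α₂·DIC; α₂ = 0.0001131, so [CO3²⁻] = 0.0001131 × 0.4326 = 4.89×10^-5 mmol/L = 0.0489 μmol/L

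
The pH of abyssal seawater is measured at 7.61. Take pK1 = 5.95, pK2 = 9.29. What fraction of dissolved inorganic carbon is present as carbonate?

α₂ = 0.0200

α₂ = 1 / (1 + [H⁺]/K2 + [H⁺]²/(K1K2)) = 1 / (1 + 10^+1.68 + 10^+0.02)
   = 1 / (1 + 47.863 + 1.0471) = 1/49.910 = 0.02004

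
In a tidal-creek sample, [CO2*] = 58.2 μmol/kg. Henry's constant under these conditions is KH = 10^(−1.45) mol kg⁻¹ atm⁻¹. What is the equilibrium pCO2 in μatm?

KH = 10^(−1.45) = 3.548×10^-2 mol kg⁻¹ atm⁻¹
pCO2 = [CO2*]/KH = 58.2×10^-6 / 3.548×10^-2 = 1.64×10^-3 atm = 1640 μatm

pCO2 = 1640 μatm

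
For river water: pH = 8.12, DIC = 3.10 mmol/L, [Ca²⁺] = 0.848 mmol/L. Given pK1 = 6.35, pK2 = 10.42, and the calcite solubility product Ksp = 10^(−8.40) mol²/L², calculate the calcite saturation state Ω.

Ω = 3.24

α₂ = 1 / (1 + [H⁺]/K2 + [H⁺]²/(K1K2)) = 1 / (1 + 10^+2.30 + 10^+0.53)
   = 1 / (1 + 199.53 + 3.3884) = 1/203.91 = 0.004904
[CO3²⁻] = α₂ × DIC = 0.004904 × 3.10 = 0.01520 mmol/L = 15.20 μmol/L
Ksp = 10^(−8.40) = 3.981×10^-9
Ω = [Ca²⁺][CO3²⁻]/Ksp = (0.848×10^-3)(1.520×10^-5) / 3.981×10^-9 = 3.24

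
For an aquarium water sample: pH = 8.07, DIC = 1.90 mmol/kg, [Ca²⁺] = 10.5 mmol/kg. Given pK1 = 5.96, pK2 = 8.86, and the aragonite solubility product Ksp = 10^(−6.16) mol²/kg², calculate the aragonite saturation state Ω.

α₂ = 1 / (1 + [H⁺]/K2 + [H⁺]²/(K1K2)) = 1 / (1 + 10^+0.79 + 10^-1.32)
   = 1 / (1 + 6.1660 + 0.047863) = 1/7.2138 = 0.1386
[CO3²⁻] = α₂ × DIC = 0.1386 × 1.90 = 0.2634 mmol/kg
Ksp = 10^(−6.16) = 6.918×10^-7
Ω = [Ca²⁺][CO3²⁻]/Ksp = (10.5×10^-3)(2.634×10^-4) / 6.918×10^-7 = 4.00

Ω = 4.00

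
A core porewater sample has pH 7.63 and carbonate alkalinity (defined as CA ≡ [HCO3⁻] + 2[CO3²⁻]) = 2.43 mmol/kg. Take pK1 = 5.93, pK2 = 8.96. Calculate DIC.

DIC = 2.37 mmol/kg

CA = [HCO3⁻] + 2[CO3²⁻] = (α₁ + 2α₂)·DIC
At pH 7.63: [H⁺]/K1 = 10^-1.70 = 0.019953, K2/[H⁺] = 10^-1.33 = 0.046774
α₁ = 1/(1 + 0.019953 + 0.046774) = 1/1.0667 = 0.9374; α₂ = α₁·K2/[H⁺] = 0.04385
α₁ + 2α₂ = 1.0251
DIC = CA / (α₁ + 2α₂) = 2.43 / 1.0251 = 2.37 mmol/kg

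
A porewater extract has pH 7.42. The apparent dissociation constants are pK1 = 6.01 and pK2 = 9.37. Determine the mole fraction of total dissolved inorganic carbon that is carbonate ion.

α₂ = 0.0107

α₂ = 1 / (1 + [H⁺]/K2 + [H⁺]²/(K1K2)) = 1 / (1 + 10^+1.95 + 10^+0.54)
   = 1 / (1 + 89.125 + 3.4674) = 1/93.592 = 0.01068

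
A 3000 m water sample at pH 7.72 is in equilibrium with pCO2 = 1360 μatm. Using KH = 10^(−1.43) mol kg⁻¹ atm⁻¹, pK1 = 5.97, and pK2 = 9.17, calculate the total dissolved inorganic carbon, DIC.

[CO2*] = KH · pCO2 = 10^(−1.43) × 1360×10^-6 = 5.053×10^-5 mol/kg
α₀ = 1/(1 + K1/[H⁺] + K1K2/[H⁺]²) = 1/(1 + 10^+1.75 + 10^+0.30) = 0.01688
DIC = [CO2*]/α₀ = 5.053×10^-5 / 0.01688 = 2.99 mmol/kg

DIC = 2.99 mmol/kg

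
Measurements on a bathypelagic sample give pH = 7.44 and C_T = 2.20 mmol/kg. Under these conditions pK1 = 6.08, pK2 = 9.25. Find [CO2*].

α₀ = 1 / (1 + K1/[H⁺] + K1K2/[H⁺]²) = 1 / (1 + 10^+1.36 + 10^-0.45)
   = 1 / (1 + 22.909 + 0.35481) = 1/24.263 = 0.04121
[CO2*] = α₀ × DIC = 0.04121 × 2.20 = 0.0907 mmol/kg

[CO2*] = 0.0907 mmol/kg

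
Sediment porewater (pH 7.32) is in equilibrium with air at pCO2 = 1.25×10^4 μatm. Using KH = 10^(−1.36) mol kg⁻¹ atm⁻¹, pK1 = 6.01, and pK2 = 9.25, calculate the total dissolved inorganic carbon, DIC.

DIC = 11.8 mmol/kg

[CO2*] = KH · pCO2 = 10^(−1.36) × 1.25×10^4×10^-6 = 5.456×10^-4 mol/kg
α₀ = 1/(1 + K1/[H⁺] + K1K2/[H⁺]²) = 1/(1 + 10^+1.31 + 10^-0.62) = 0.04617
DIC = [CO2*]/α₀ = 5.456×10^-4 / 0.04617 = 11.8 mmol/kg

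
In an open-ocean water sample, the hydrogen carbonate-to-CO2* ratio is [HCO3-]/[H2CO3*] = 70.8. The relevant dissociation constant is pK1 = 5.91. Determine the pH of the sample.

pH = 7.76

From K1 = [H⁺][HCO3-]/[H2CO3*]:  pH = pK1 + log₁₀([HCO3-]/[H2CO3*])
log₁₀(70.8) = +1.850
pH = 5.91 + (+1.850) = 7.76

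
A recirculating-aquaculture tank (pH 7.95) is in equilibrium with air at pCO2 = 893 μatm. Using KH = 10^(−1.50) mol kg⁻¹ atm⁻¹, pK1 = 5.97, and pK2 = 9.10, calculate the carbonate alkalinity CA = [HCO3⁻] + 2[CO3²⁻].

[CO2*] = KH · pCO2 = 10^(−1.50) × 893×10^-6 = 2.824×10^-5 mol/kg
α₀ = 1/(1 + K1/[H⁺] + K1K2/[H⁺]²) = 1/(1 + 10^+1.98 + 10^+0.83) = 0.009684
DIC = [CO2*]/α₀ = 2.824×10^-5 / 0.009684 = 2.916 mmol/kg
CA = (α₁ + 2α₂)·DIC = (0.9248 + 2×0.06547) × 2.916 = 3.08 mmol/kg

CA = 3.08 mmol/kg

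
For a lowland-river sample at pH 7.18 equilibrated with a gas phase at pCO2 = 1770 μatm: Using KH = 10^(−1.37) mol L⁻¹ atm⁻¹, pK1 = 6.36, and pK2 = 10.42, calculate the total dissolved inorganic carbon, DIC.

DIC = 0.575 mmol/L

[CO2*] = KH · pCO2 = 10^(−1.37) × 1770×10^-6 = 7.550×10^-5 mol/L
α₀ = 1/(1 + K1/[H⁺] + K1K2/[H⁺]²) = 1/(1 + 10^+0.82 + 10^-2.42) = 0.1314
DIC = [CO2*]/α₀ = 7.550×10^-5 / 0.1314 = 0.575 mmol/L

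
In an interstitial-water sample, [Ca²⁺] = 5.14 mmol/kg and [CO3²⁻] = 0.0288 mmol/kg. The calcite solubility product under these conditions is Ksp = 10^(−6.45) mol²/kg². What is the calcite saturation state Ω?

Ksp = 10^(−6.45) = 3.548×10^-7
Ω = [Ca²⁺][CO3²⁻]/Ksp = (5.14×10^-3)(0.0288×10^-3) / 3.548×10^-7 = 0.417

Ω = 0.417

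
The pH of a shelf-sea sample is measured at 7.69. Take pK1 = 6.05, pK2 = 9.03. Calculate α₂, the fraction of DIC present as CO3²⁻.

α₂ = 0.0428

α₂ = 1 / (1 + [H⁺]/K2 + [H⁺]²/(K1K2)) = 1 / (1 + 10^+1.34 + 10^-0.30)
   = 1 / (1 + 21.878 + 0.50119) = 1/23.379 = 0.04277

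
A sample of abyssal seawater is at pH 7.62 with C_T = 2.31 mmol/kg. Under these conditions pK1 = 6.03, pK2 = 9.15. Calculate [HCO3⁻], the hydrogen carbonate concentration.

[HCO3⁻] = 2.19 mmol/kg

α₁ = 1 / (1 + [H⁺]/K1 + K2/[H⁺]) = 1 / (1 + 10^-1.59 + 10^-1.53)
   = 1 / (1 + 0.025704 + 0.029512) = 1/1.0552 = 0.9477
[HCO3⁻] = α₁ × DIC = 0.9477 × 2.31 = 2.19 mmol/kg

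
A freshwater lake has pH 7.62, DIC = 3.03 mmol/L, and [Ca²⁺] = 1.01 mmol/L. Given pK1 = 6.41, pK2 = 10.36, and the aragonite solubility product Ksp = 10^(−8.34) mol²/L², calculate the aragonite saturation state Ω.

α₂ = 1 / (1 + [H⁺]/K2 + [H⁺]²/(K1K2)) = 1 / (1 + 10^+2.74 + 10^+1.53)
   = 1 / (1 + 549.54 + 33.884) = 1/584.43 = 0.001711
[CO3²⁻] = α₂ × DIC = 0.001711 × 3.03 = 0.005185 mmol/L = 5.185 μmol/L
Ksp = 10^(−8.34) = 4.571×10^-9
Ω = [Ca²⁺][CO3²⁻]/Ksp = (1.01×10^-3)(5.185×10^-6) / 4.571×10^-9 = 1.15

Ω = 1.15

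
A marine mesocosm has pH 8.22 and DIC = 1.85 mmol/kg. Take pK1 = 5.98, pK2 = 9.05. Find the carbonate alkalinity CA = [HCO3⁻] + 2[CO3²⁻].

CA = 2.08 mmol/kg

CA = [HCO3⁻] + 2[CO3²⁻] = (α₁ + 2α₂)·DIC
At pH 8.22: [H⁺]/K1 = 10^-2.24 = 0.0057544, K2/[H⁺] = 10^-0.83 = 0.14791
α₁ = 1/(1 + 0.0057544 + 0.14791) = 1/1.1537 = 0.8668; α₂ = α₁·K2/[H⁺] = 0.1282
α₁ + 2α₂ = 1.1232
CA = 1.1232 × 1.85 = 2.08 mmol/kg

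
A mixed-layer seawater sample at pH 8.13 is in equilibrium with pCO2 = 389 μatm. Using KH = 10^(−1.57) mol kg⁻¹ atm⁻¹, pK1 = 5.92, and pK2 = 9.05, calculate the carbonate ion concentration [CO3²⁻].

[CO2*] = KH · pCO2 = 10^(−1.57) × 389×10^-6 = 1.047×10^-5 mol/kg
α₀ = 1/(1 + K1/[H⁺] + K1K2/[H⁺]²) = 1/(1 + 10^+2.21 + 10^+1.29) = 0.005474
DIC = [CO2*]/α₀ = 1.047×10^-5 / 0.005474 = 1.913 mmol/kg
[CO3²⁻] = α₂·DIC; α₂ = 0.1067, so [CO3²⁻] = 0.1067 × 1.913 = 0.204 mmol/kg

[CO3²⁻] = 0.204 mmol/kg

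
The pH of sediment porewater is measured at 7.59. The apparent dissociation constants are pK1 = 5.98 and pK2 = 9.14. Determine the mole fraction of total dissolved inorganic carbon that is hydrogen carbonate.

α₁ = 1 / (1 + [H⁺]/K1 + K2/[H⁺]) = 1 / (1 + 10^-1.61 + 10^-1.55)
   = 1 / (1 + 0.024547 + 0.028184) = 1/1.0527 = 0.9499

α₁ = 0.950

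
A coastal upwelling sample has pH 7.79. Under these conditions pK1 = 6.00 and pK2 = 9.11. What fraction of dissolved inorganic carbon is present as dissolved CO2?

α₀ = 1 / (1 + K1/[H⁺] + K1K2/[H⁺]²) = 1 / (1 + 10^+1.79 + 10^+0.47)
   = 1 / (1 + 61.660 + 2.9512) = 1/65.611 = 0.01524

α₀ = 0.0152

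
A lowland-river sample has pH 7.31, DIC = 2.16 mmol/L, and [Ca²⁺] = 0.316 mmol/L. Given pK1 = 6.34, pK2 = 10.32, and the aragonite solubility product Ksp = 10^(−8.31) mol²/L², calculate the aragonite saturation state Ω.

Ω = 0.123

α₂ = 1 / (1 + [H⁺]/K2 + [H⁺]²/(K1K2)) = 1 / (1 + 10^+3.01 + 10^+2.04)
   = 1 / (1 + 1023.3 + 109.65) = 1/1133.9 = 0.0008819
[CO3²⁻] = α₂ × DIC = 0.0008819 × 2.16 = 0.001905 mmol/L = 1.905 μmol/L
Ksp = 10^(−8.31) = 4.898×10^-9
Ω = [Ca²⁺][CO3²⁻]/Ksp = (0.316×10^-3)(1.905×10^-6) / 4.898×10^-9 = 0.123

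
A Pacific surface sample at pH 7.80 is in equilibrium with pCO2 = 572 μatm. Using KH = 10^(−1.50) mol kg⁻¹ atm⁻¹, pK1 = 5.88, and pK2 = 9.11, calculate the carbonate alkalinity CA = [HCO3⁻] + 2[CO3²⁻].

[CO2*] = KH · pCO2 = 10^(−1.50) × 572×10^-6 = 1.809×10^-5 mol/kg
α₀ = 1/(1 + K1/[H⁺] + K1K2/[H⁺]²) = 1/(1 + 10^+1.92 + 10^+0.61) = 0.01133
DIC = [CO2*]/α₀ = 1.809×10^-5 / 0.01133 = 1.596 mmol/kg
CA = (α₁ + 2α₂)·DIC = (0.9425 + 2×0.04616) × 1.596 = 1.65 mmol/kg

CA = 1.65 mmol/kg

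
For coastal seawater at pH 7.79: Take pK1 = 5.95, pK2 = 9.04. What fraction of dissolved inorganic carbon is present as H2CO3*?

α₀ = 0.0135

α₀ = 1 / (1 + K1/[H⁺] + K1K2/[H⁺]²) = 1 / (1 + 10^+1.84 + 10^+0.59)
   = 1 / (1 + 69.183 + 3.8905) = 1/74.074 = 0.01350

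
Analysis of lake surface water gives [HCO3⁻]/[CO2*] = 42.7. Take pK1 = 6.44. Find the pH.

From K1 = [H⁺][HCO3⁻]/[CO2*]:  pH = pK1 + log₁₀([HCO3⁻]/[CO2*])
log₁₀(42.7) = +1.630
pH = 6.44 + (+1.630) = 8.07

pH = 8.07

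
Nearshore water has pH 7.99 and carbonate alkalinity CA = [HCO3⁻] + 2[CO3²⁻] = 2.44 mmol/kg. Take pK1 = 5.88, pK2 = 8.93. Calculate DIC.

CA = [HCO3⁻] + 2[CO3²⁻] = (α₁ + 2α₂)·DIC
At pH 7.99: [H⁺]/K1 = 10^-2.11 = 0.0077625, K2/[H⁺] = 10^-0.94 = 0.11482
α₁ = 1/(1 + 0.0077625 + 0.11482) = 1/1.1226 = 0.8908; α₂ = α₁·K2/[H⁺] = 0.1023
α₁ + 2α₂ = 1.0954
DIC = CA / (α₁ + 2α₂) = 2.44 / 1.0954 = 2.23 mmol/kg

DIC = 2.23 mmol/kg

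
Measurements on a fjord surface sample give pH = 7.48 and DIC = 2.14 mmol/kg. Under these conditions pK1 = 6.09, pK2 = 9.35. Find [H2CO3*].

α₀ = 1 / (1 + K1/[H⁺] + K1K2/[H⁺]²) = 1 / (1 + 10^+1.39 + 10^-0.48)
   = 1 / (1 + 24.547 + 0.33113) = 1/25.878 = 0.03864
[CO2*] = α₀ × DIC = 0.03864 × 2.14 = 0.0827 mmol/kg

[CO2*] = 0.0827 mmol/kg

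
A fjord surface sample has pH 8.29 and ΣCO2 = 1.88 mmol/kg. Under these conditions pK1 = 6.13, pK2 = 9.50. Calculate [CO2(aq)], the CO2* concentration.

α₀ = 1 / (1 + K1/[H⁺] + K1K2/[H⁺]²) = 1 / (1 + 10^+2.16 + 10^+0.95)
   = 1 / (1 + 144.54 + 8.9125) = 1/154.46 = 0.006474
[CO2*] = α₀ × DIC = 0.006474 × 1.88 = 0.0122 mmol/kg = 12.2 μmol/kg

[CO2*] = 12.2 μmol/kg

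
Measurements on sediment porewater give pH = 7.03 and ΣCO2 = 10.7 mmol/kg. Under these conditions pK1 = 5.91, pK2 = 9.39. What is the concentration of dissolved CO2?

α₀ = 1 / (1 + K1/[H⁺] + K1K2/[H⁺]²) = 1 / (1 + 10^+1.12 + 10^-1.24)
   = 1 / (1 + 13.183 + 0.057544) = 1/14.240 = 0.07022
[CO2*] = α₀ × DIC = 0.07022 × 10.7 = 0.751 mmol/kg

[CO2*] = 0.751 mmol/kg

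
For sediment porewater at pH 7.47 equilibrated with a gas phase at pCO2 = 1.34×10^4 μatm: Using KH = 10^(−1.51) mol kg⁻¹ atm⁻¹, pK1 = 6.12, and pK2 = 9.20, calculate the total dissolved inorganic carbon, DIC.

[CO2*] = KH · pCO2 = 10^(−1.51) × 1.34×10^4×10^-6 = 4.141×10^-4 mol/kg
α₀ = 1/(1 + K1/[H⁺] + K1K2/[H⁺]²) = 1/(1 + 10^+1.35 + 10^-0.38) = 0.04201
DIC = [CO2*]/α₀ = 4.141×10^-4 / 0.04201 = 9.86 mmol/kg

DIC = 9.86 mmol/kg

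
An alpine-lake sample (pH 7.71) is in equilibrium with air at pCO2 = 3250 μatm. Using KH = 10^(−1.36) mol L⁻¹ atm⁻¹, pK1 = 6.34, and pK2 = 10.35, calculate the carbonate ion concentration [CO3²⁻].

[CO2*] = KH · pCO2 = 10^(−1.36) × 3250×10^-6 = 1.419×10^-4 mol/L
α₀ = 1/(1 + K1/[H⁺] + K1K2/[H⁺]²) = 1/(1 + 10^+1.37 + 10^-1.27) = 0.04082
DIC = [CO2*]/α₀ = 1.419×10^-4 / 0.04082 = 3.475 mmol/L
[CO3²⁻] = α₂·DIC; α₂ = 0.002192, so [CO3²⁻] = 0.002192 × 3.475 = 0.00762 mmol/L = 7.62 μmol/L

[CO3²⁻] = 7.62 μmol/L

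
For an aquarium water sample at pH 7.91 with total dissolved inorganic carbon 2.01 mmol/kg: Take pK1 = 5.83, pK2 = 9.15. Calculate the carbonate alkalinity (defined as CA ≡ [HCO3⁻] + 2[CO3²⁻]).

CA = [HCO3⁻] + 2[CO3²⁻] = (α₁ + 2α₂)·DIC
At pH 7.91: [H⁺]/K1 = 10^-2.08 = 0.0083176, K2/[H⁺] = 10^-1.24 = 0.057544
α₁ = 1/(1 + 0.0083176 + 0.057544) = 1/1.0659 = 0.9382; α₂ = α₁·K2/[H⁺] = 0.05399
α₁ + 2α₂ = 1.0462
CA = 1.0462 × 2.01 = 2.10 mmol/kg

CA = 2.10 mmol/kg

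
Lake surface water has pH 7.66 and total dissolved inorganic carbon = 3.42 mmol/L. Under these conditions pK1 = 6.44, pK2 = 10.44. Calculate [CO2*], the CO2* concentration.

[CO2*] = 0.194 mmol/L

α₀ = 1 / (1 + K1/[H⁺] + K1K2/[H⁺]²) = 1 / (1 + 10^+1.22 + 10^-1.56)
   = 1 / (1 + 16.596 + 0.027542) = 1/17.623 = 0.05674
[CO2*] = α₀ × DIC = 0.05674 × 3.42 = 0.194 mmol/L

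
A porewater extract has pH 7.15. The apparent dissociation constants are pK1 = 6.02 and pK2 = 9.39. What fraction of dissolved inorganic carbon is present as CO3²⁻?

α₂ = 1 / (1 + [H⁺]/K2 + [H⁺]²/(K1K2)) = 1 / (1 + 10^+2.24 + 10^+1.11)
   = 1 / (1 + 173.78 + 12.882) = 1/187.66 = 0.005329

α₂ = 0.00533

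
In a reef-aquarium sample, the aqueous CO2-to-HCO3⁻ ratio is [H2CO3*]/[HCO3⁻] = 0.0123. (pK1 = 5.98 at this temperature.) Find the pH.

From K1 = [H⁺][HCO3⁻]/[H2CO3*]:  pH = pK1 − log₁₀([H2CO3*]/[HCO3⁻])
log₁₀(0.0123) = -1.910
pH = 5.98 − (-1.910) = 7.89

pH = 7.89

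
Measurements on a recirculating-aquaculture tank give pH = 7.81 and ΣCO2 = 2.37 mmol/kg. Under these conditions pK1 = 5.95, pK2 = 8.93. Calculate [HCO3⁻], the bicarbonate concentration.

[HCO3⁻] = 2.17 mmol/kg

α₁ = 1 / (1 + [H⁺]/K1 + K2/[H⁺]) = 1 / (1 + 10^-1.86 + 10^-1.12)
   = 1 / (1 + 0.013804 + 0.075858) = 1/1.0897 = 0.9177
[HCO3⁻] = α₁ × DIC = 0.9177 × 2.37 = 2.17 mmol/kg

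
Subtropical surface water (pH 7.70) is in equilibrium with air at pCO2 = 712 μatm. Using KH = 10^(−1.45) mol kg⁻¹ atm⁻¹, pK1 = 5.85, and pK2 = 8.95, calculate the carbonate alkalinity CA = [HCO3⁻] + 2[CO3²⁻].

CA = 1.99 mmol/kg

[CO2*] = KH · pCO2 = 10^(−1.45) × 712×10^-6 = 2.526×10^-5 mol/kg
α₀ = 1/(1 + K1/[H⁺] + K1K2/[H⁺]²) = 1/(1 + 10^+1.85 + 10^+0.60) = 0.01320
DIC = [CO2*]/α₀ = 2.526×10^-5 / 0.01320 = 1.914 mmol/kg
CA = (α₁ + 2α₂)·DIC = (0.9343 + 2×0.05254) × 1.914 = 1.99 mmol/kg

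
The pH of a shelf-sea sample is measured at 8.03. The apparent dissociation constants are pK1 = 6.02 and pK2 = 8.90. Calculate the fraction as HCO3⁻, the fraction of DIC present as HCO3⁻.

α₁ = 0.874

α₁ = 1 / (1 + [H⁺]/K1 + K2/[H⁺]) = 1 / (1 + 10^-2.01 + 10^-0.87)
   = 1 / (1 + 0.0097724 + 0.13490) = 1/1.1447 = 0.8736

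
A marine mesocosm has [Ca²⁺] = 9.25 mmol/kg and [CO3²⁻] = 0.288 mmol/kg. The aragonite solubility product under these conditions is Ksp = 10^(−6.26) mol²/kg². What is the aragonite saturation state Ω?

Ω = 4.85

Ksp = 10^(−6.26) = 5.495×10^-7
Ω = [Ca²⁺][CO3²⁻]/Ksp = (9.25×10^-3)(0.288×10^-3) / 5.495×10^-7 = 4.85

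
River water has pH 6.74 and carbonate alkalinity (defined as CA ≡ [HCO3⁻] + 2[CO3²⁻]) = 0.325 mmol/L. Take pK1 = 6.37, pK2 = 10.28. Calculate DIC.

CA = [HCO3⁻] + 2[CO3²⁻] = (α₁ + 2α₂)·DIC
At pH 6.74: [H⁺]/K1 = 10^-0.37 = 0.42658, K2/[H⁺] = 10^-3.54 = 0.00028840
α₁ = 1/(1 + 0.42658 + 0.00028840) = 1/1.4269 = 0.7008; α₂ = α₁·K2/[H⁺] = 0.0002021
α₁ + 2α₂ = 0.7012
DIC = CA / (α₁ + 2α₂) = 0.325 / 0.7012 = 0.463 mmol/L

DIC = 0.463 mmol/L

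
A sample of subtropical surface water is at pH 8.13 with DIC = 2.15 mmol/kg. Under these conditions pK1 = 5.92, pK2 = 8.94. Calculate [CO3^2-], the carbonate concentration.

[CO3²⁻] = 0.287 mmol/kg

α₂ = 1 / (1 + [H⁺]/K2 + [H⁺]²/(K1K2)) = 1 / (1 + 10^+0.81 + 10^-1.40)
   = 1 / (1 + 6.4565 + 0.039811) = 1/7.4964 = 0.1334
[CO3²⁻] = α₂ × DIC = 0.1334 × 2.15 = 0.287 mmol/kg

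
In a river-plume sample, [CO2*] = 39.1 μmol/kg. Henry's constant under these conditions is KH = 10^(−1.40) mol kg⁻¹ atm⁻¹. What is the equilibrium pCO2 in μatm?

KH = 10^(−1.40) = 3.981×10^-2 mol kg⁻¹ atm⁻¹
pCO2 = [CO2*]/KH = 39.1×10^-6 / 3.981×10^-2 = 9.82×10^-4 atm = 982 μatm

pCO2 = 982 μatm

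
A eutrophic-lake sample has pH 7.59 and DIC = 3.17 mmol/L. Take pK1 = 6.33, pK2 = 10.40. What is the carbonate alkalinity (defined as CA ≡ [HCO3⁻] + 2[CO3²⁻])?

CA = [HCO3⁻] + 2[CO3²⁻] = (α₁ + 2α₂)·DIC
At pH 7.59: [H⁺]/K1 = 10^-1.26 = 0.054954, K2/[H⁺] = 10^-2.81 = 0.0015488
α₁ = 1/(1 + 0.054954 + 0.0015488) = 1/1.0565 = 0.9465; α₂ = α₁·K2/[H⁺] = 0.001466
α₁ + 2α₂ = 0.9495
CA = 0.9495 × 3.17 = 3.01 mmol/L

CA = 3.01 mmol/L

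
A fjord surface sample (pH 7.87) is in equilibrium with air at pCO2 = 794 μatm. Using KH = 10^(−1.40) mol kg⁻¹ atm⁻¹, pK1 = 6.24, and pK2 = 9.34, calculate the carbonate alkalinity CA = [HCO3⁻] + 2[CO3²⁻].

CA = 1.44 mmol/kg

[CO2*] = KH · pCO2 = 10^(−1.40) × 794×10^-6 = 3.161×10^-5 mol/kg
α₀ = 1/(1 + K1/[H⁺] + K1K2/[H⁺]²) = 1/(1 + 10^+1.63 + 10^+0.16) = 0.02217
DIC = [CO2*]/α₀ = 3.161×10^-5 / 0.02217 = 1.426 mmol/kg
CA = (α₁ + 2α₂)·DIC = (0.9458 + 2×0.03205) × 1.426 = 1.44 mmol/kg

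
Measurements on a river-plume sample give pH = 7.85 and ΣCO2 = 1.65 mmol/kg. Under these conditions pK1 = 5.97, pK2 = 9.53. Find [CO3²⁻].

[CO3²⁻] = 0.0333 mmol/kg

α₂ = 1 / (1 + [H⁺]/K2 + [H⁺]²/(K1K2)) = 1 / (1 + 10^+1.68 + 10^-0.20)
   = 1 / (1 + 47.863 + 0.63096) = 1/49.494 = 0.02020
[CO3²⁻] = α₂ × DIC = 0.02020 × 1.65 = 0.0333 mmol/kg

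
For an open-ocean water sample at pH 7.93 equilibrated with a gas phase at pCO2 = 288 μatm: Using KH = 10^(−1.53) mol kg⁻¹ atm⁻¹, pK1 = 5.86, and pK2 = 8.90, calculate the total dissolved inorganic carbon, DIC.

[CO2*] = KH · pCO2 = 10^(−1.53) × 288×10^-6 = 8.499×10^-6 mol/kg
α₀ = 1/(1 + K1/[H⁺] + K1K2/[H⁺]²) = 1/(1 + 10^+2.07 + 10^+1.10) = 0.007629
DIC = [CO2*]/α₀ = 8.499×10^-6 / 0.007629 = 1.11 mmol/kg

DIC = 1.11 mmol/kg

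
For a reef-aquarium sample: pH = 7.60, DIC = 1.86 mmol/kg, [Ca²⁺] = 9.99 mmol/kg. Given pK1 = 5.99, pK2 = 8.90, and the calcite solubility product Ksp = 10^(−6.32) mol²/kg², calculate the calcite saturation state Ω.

Ω = 1.81

α₂ = 1 / (1 + [H⁺]/K2 + [H⁺]²/(K1K2)) = 1 / (1 + 10^+1.30 + 10^-0.31)
   = 1 / (1 + 19.953 + 0.48978) = 1/21.442 = 0.04664
[CO3²⁻] = α₂ × DIC = 0.04664 × 1.86 = 0.08674 mmol/kg
Ksp = 10^(−6.32) = 4.786×10^-7
Ω = [Ca²⁺][CO3²⁻]/Ksp = (9.99×10^-3)(8.674×10^-5) / 4.786×10^-7 = 1.81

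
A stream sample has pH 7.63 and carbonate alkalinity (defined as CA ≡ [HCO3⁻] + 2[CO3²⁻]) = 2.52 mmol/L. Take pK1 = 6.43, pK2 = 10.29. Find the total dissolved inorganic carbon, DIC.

DIC = 2.67 mmol/L

CA = [HCO3⁻] + 2[CO3²⁻] = (α₁ + 2α₂)·DIC
At pH 7.63: [H⁺]/K1 = 10^-1.20 = 0.063096, K2/[H⁺] = 10^-2.66 = 0.0021878
α₁ = 1/(1 + 0.063096 + 0.0021878) = 1/1.0653 = 0.9387; α₂ = α₁·K2/[H⁺] = 0.002054
α₁ + 2α₂ = 0.9428
DIC = CA / (α₁ + 2α₂) = 2.52 / 0.9428 = 2.67 mmol/L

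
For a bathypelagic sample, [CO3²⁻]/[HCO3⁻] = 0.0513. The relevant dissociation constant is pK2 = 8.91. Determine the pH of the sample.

From K2 = [H⁺][CO3²⁻]/[HCO3⁻]:  pH = pK2 + log₁₀([CO3²⁻]/[HCO3⁻])
log₁₀(0.0513) = -1.290
pH = 8.91 + (-1.290) = 7.62

pH = 7.62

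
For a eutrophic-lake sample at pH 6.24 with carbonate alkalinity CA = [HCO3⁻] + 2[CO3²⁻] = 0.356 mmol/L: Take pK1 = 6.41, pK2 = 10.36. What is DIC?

CA = [HCO3⁻] + 2[CO3²⁻] = (α₁ + 2α₂)·DIC
At pH 6.24: [H⁺]/K1 = 10^0.17 = 1.4791, K2/[H⁺] = 10^-4.12 = 7.5858×10^-5
α₁ = 1/(1 + 1.4791 + 7.5858×10^-5) = 1/2.4792 = 0.4034; α₂ = α₁·K2/[H⁺] = 3.060×10^-5
α₁ + 2α₂ = 0.4034
DIC = CA / (α₁ + 2α₂) = 0.356 / 0.4034 = 0.882 mmol/L

DIC = 0.882 mmol/L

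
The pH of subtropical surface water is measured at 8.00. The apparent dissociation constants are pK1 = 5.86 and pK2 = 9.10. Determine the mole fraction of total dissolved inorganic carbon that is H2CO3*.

α₀ = 0.00667

α₀ = 1 / (1 + K1/[H⁺] + K1K2/[H⁺]²) = 1 / (1 + 10^+2.14 + 10^+1.04)
   = 1 / (1 + 138.04 + 10.965) = 1/150.00 = 0.006667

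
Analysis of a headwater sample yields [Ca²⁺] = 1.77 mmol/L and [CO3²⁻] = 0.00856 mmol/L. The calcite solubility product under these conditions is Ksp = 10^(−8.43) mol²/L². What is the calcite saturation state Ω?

Ω = 4.08

Ksp = 10^(−8.43) = 3.715×10^-9
Ω = [Ca²⁺][CO3²⁻]/Ksp = (1.77×10^-3)(0.00856×10^-3) / 3.715×10^-9 = 4.08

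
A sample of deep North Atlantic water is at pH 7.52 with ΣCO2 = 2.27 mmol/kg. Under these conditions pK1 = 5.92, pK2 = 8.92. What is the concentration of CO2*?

α₀ = 1 / (1 + K1/[H⁺] + K1K2/[H⁺]²) = 1 / (1 + 10^+1.60 + 10^+0.20)
   = 1 / (1 + 39.811 + 1.5849) = 1/42.396 = 0.02359
[CO2*] = α₀ × DIC = 0.02359 × 2.27 = 0.0535 mmol/kg

[CO2*] = 0.0535 mmol/kg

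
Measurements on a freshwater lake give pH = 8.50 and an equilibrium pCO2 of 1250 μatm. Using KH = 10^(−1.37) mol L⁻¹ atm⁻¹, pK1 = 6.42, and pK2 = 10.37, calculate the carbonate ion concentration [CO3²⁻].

[CO3²⁻] = 0.0865 mmol/L

[CO2*] = KH · pCO2 = 10^(−1.37) × 1250×10^-6 = 5.332×10^-5 mol/L
α₀ = 1/(1 + K1/[H⁺] + K1K2/[H⁺]²) = 1/(1 + 10^+2.08 + 10^+0.21) = 0.008140
DIC = [CO2*]/α₀ = 5.332×10^-5 / 0.008140 = 6.551 mmol/L
[CO3²⁻] = α₂·DIC; α₂ = 0.01320, so [CO3²⁻] = 0.01320 × 6.551 = 0.0865 mmol/L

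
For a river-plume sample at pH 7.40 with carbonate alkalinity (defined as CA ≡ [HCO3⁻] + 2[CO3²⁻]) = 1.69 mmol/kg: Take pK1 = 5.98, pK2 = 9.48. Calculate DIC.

CA = [HCO3⁻] + 2[CO3²⁻] = (α₁ + 2α₂)·DIC
At pH 7.40: [H⁺]/K1 = 10^-1.42 = 0.038019, K2/[H⁺] = 10^-2.08 = 0.0083176
α₁ = 1/(1 + 0.038019 + 0.0083176) = 1/1.0463 = 0.9557; α₂ = α₁·K2/[H⁺] = 0.007949
α₁ + 2α₂ = 0.9716
DIC = CA / (α₁ + 2α₂) = 1.69 / 0.9716 = 1.74 mmol/kg

DIC = 1.74 mmol/kg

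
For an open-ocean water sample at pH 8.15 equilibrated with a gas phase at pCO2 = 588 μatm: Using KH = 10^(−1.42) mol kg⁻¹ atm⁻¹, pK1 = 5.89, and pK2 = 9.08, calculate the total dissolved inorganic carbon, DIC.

[CO2*] = KH · pCO2 = 10^(−1.42) × 588×10^-6 = 2.236×10^-5 mol/kg
α₀ = 1/(1 + K1/[H⁺] + K1K2/[H⁺]²) = 1/(1 + 10^+2.26 + 10^+1.33) = 0.004894
DIC = [CO2*]/α₀ = 2.236×10^-5 / 0.004894 = 4.57 mmol/kg

DIC = 4.57 mmol/kg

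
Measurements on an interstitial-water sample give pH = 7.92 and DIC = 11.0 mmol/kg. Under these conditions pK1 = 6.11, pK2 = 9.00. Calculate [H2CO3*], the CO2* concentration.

α₀ = 1 / (1 + K1/[H⁺] + K1K2/[H⁺]²) = 1 / (1 + 10^+1.81 + 10^+0.73)
   = 1 / (1 + 64.565 + 5.3703) = 1/70.936 = 0.01410
[CO2*] = α₀ × DIC = 0.01410 × 11.0 = 0.155 mmol/kg

[CO2*] = 0.155 mmol/kg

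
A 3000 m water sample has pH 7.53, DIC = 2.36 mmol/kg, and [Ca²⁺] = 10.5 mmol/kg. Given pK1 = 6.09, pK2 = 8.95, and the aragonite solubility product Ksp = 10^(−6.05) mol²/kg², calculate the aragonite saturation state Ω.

Ω = 0.984

α₂ = 1 / (1 + [H⁺]/K2 + [H⁺]²/(K1K2)) = 1 / (1 + 10^+1.42 + 10^-0.02)
   = 1 / (1 + 26.303 + 0.95499) = 1/28.258 = 0.03539
[CO3²⁻] = α₂ × DIC = 0.03539 × 2.36 = 0.08352 mmol/kg
Ksp = 10^(−6.05) = 8.913×10^-7
Ω = [Ca²⁺][CO3²⁻]/Ksp = (10.5×10^-3)(8.352×10^-5) / 8.913×10^-7 = 0.984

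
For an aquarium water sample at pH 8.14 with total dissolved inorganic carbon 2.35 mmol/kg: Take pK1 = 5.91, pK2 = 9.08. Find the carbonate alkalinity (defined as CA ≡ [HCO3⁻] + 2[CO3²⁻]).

CA = [HCO3⁻] + 2[CO3²⁻] = (α₁ + 2α₂)·DIC
At pH 8.14: [H⁺]/K1 = 10^-2.23 = 0.0058884, K2/[H⁺] = 10^-0.94 = 0.11482
α₁ = 1/(1 + 0.0058884 + 0.11482) = 1/1.1207 = 0.8923; α₂ = α₁·K2/[H⁺] = 0.1024
α₁ + 2α₂ = 1.0972
CA = 1.0972 × 2.35 = 2.58 mmol/kg

CA = 2.58 mmol/kg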